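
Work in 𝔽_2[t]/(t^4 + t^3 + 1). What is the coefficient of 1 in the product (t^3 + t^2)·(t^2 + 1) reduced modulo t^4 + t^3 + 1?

0

Multiply in 𝔽_2[t]: (t^3 + t^2)·(t^2 + 1) = t^5 + t^4 + t^3 + t^2.
Reduce using t^4 ≡ t^3 + 1 (mod t^4 + t^3 + 1).
Reduced: t^3 + t^2 + t.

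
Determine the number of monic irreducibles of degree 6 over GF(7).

x^(7^6) − x is the product of all monic irreducibles of degree dividing 6; Möbius inversion gives N = (1/6) Σ μ(6/d)·7^d.
Divisors of 6: 1, 2, 3, 6; μ(6/d) for each: 1, -1, -1, 1.
Σ = 7^1 − 7^2 − 7^3 + 7^6 = 117264.
N = 117264/6 = 19544.

19544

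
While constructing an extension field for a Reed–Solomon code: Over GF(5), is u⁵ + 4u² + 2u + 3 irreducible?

Write h(u) = u⁵ + 4u² + 2u + 3.
Check for roots in GF(5): h(0) = 3; h(1) = 0 → root; h(2) = 0 → root; h(3) = 3; h(4) = 4.
h(1) = 0, so (u − 1) divides h(u); h is reducible.

No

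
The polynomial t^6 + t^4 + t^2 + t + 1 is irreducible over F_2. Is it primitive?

No

Write f(t) = t^6 + t^4 + t^2 + t + 1.
|GF(2^6)^×| = 2^6 − 1 = 63. Prime factorization: 63 = 3^2·7.
f is primitive ⇔ t has order 63 in GF(2)[t]/(f), i.e. t^(63/q) ≠ 1 for each prime q | 63.
t^(21) mod f = 1
t^(9) mod f = t^4 + t^2 + t.
Since t^(21) = 1, the order of t divides 21 < 63; not primitive.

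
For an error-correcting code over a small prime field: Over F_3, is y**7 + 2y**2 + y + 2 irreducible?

No

Write P(y) = y**7 + 2y**2 + y + 2.
Check for roots in F_3: P(0) = 2; P(1) = 0 → root; P(2) = 2.
P(1) = 0, so (y − 1) divides P(y); P is reducible.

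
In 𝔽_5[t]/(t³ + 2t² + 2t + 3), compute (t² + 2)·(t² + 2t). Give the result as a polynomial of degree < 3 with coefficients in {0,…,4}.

t

Multiply in 𝔽_5[t]: (t² + 2)·(t² + 2t) = t⁴ + 2t³ + 2t² + 4t.
Reduce using t³ ≡ 3t² + 3t + 2 (mod t³ + 2t² + 2t + 3).
Reduced: t.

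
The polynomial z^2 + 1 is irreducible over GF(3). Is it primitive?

Write f(z) = z^2 + 1.
|GF(3^2)^×| = 3^2 − 1 = 8. Prime factorization: 8 = 2^3.
f is primitive ⇔ z has order 8 in GF(3)[z]/(f), i.e. z^(8/q) ≠ 1 for each prime q | 8.
z^(4) mod f = 1
Since z^(4) = 1, the order of z divides 4 < 8; not primitive.

No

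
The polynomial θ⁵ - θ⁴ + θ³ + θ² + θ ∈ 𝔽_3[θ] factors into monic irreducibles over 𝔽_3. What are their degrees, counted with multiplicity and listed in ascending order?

1, 1, 1, 2

Write h(θ) = θ⁵ - θ⁴ + θ³ + θ² + θ.
Roots in 𝔽_3: h(0) = 0 → root; h(1) = 0 → root; h(2) = 0 → root.
Linear factors from roots: (θ), (θ - 1), (θ + 1).
Complete factorization: h(θ) = (θ)·(θ + 1)·(θ - 1)·(θ² - θ - 1).
Factor degrees with multiplicity: 1 + 1 + 1 + 2 = 5.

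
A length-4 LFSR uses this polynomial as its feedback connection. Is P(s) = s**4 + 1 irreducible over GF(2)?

No

Check for roots in GF(2): P(0) = 1; P(1) = 0 → root.
P(1) = 0, so (s − 1) divides P(s); P is reducible.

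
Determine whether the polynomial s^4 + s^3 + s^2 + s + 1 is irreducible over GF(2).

Yes

Write m(s) = s^4 + s^3 + s^2 + s + 1.
Check for roots in GF(2): m(0) = 1; m(1) = 1.
No roots, so no linear factors.
Monic irreducibles of degree 2 over GF(2): s^2 + s + 1.
None of them divide m (all give nonzero remainder).
No irreducible factor of degree ≤ 2 exists, so m is irreducible over GF(2).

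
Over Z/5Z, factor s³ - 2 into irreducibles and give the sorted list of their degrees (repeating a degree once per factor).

Write g(s) = s³ - 2.
Roots in Z/5Z: g(0) = 3; g(1) = 4; g(2) = 1; g(3) = 0 → root; g(4) = 2.
Linear factors from roots: (s + 2).
Complete factorization: g(s) = (s + 2)·(s² - 2s - 1).
Factor degrees with multiplicity: 1 + 2 = 3.

1, 2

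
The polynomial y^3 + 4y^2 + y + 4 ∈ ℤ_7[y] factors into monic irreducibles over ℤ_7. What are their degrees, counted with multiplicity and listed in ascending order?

Write h(y) = y^3 + 4y^2 + y + 4.
Linear factors from roots: (y + 4).
Complete factorization: h(y) = (y + 4)·(y^2 + 1).
Factor degrees with multiplicity: 1 + 2 = 3.

1, 2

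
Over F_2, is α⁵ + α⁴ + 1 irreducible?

No

Write g(α) = α⁵ + α⁴ + 1.
Check for roots in F_2: g(0) = 1; g(1) = 1.
No roots, so no linear factors.
Monic irreducibles of degree 2 over GF(2): α² + α + 1.
α² + α + 1 divides g: g(α) = (α² + α + 1)·(α³ + α + 1).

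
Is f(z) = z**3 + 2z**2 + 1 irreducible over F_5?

Check for roots in F_5: f(0) = 1; f(1) = 4; f(2) = 2; f(3) = 1; f(4) = 2.
No roots. A degree-3 polynomial over a field with no linear factor is irreducible.

Yes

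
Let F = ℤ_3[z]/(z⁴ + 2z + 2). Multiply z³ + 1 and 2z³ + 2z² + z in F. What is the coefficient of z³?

1

Multiply in ℤ_3[z]: (z³ + 1)·(2z³ + 2z² + z) = 2z⁶ + 2z⁵ + z⁴ + 2z³ + 2z² + z.
Reduce using z⁴ ≡ z + 1 (mod z⁴ + 2z + 2).
Reduced: z³ + z + 1.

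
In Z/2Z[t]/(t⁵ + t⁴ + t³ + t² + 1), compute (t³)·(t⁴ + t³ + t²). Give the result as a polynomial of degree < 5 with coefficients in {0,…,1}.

Multiply in Z/2Z[t]: (t³)·(t⁴ + t³ + t²) = t⁷ + t⁶ + t⁵.
Reduce using t⁵ ≡ t⁴ + t³ + t² + 1 (mod t⁵ + t⁴ + t³ + t² + 1).
Reduced: t⁴ + t².

t^4 + t^2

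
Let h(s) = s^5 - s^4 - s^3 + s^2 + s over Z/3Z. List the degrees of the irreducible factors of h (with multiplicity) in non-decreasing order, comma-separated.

Roots in Z/3Z: h(0) = 0 → root; h(1) = 1; h(2) = 2.
Linear factors from roots: (s).
Complete factorization: h(s) = (s)·(s^2 + s - 1)^2.
Factor degrees with multiplicity: 1 + 2 + 2 = 5.

1, 2, 2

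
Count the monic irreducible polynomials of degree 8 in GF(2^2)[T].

8160

The number of monic irreducibles of degree 8 over GF(4) is (1/8)·Σ_{d∣8} μ(8/d) 4^d.
Divisors of 8: 1, 2, 4, 8; μ(8/d) for each: 0, 0, -1, 1.
Σ = − 4^4 + 4^8 = 65280.
N = 65280/8 = 8160.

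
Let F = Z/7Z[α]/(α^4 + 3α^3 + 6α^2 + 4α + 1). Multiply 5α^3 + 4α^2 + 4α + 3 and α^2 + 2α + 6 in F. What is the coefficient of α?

Multiply in Z/7Z[α]: (5α^3 + 4α^2 + 4α + 3)·(α^2 + 2α + 6) = 5α^5 + 2α + 4.
Reduce using α^4 ≡ 4α^3 + α^2 + 3α + 6 (mod α^4 + 3α^3 + 6α^2 + 4α + 1).
Reduced: α^3 + α + 5.

1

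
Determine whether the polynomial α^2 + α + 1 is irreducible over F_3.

No

Write m(α) = α^2 + α + 1.
Check for roots in F_3: m(0) = 1; m(1) = 0 → root; m(2) = 1.
m(1) = 0, so (α − 1) divides m(α); m is reducible.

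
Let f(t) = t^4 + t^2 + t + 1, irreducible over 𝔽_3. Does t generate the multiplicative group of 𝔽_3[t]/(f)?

|GF(3^4)^×| = 3^4 − 1 = 80. Prime factorization: 80 = 2^4·5.
f is primitive ⇔ t has order 80 in GF(3)[t]/(f), i.e. t^(80/q) ≠ 1 for each prime q | 80.
t^(40) mod f = 1
t^(16) mod f = t^3 + 2.
Since t^(40) = 1, the order of t divides 40 < 80; not primitive.

No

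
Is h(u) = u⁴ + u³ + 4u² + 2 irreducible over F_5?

Yes

Check for roots in F_5: h(0) = 2; h(1) = 3; h(2) = 2; h(3) = 1; h(4) = 1.
No roots, so no linear factors.
Degree-2 irreducible divisors: test the 10 monic irreducibles of degree 2 over GF(5).
None of them divide h (all give nonzero remainder).
No irreducible factor of degree ≤ 2 exists, so h is irreducible over GF(5).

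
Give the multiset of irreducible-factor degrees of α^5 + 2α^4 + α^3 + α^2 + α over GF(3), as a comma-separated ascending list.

Write f(α) = α^5 + 2α^4 + α^3 + α^2 + α.
Roots in GF(3): f(0) = 0 → root; f(1) = 0 → root; f(2) = 0 → root.
Linear factors from roots: (α), (α + 2), (α + 1).
Complete factorization: f(α) = (α)·(α + 1)·(α + 2)·(α^2 + 2α + 2).
Factor degrees with multiplicity: 1 + 1 + 1 + 2 = 5.

1, 1, 1, 2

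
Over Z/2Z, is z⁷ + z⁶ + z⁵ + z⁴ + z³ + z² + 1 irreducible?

Yes

Write f(z) = z⁷ + z⁶ + z⁵ + z⁴ + z³ + z² + 1.
Check for roots in Z/2Z: f(0) = 1; f(1) = 1.
No roots, so no linear factors.
Monic irreducibles of degree 2 over GF(2): z² + z + 1.
None of them divide f (all give nonzero remainder).
Monic irreducibles of degree 3 over GF(2): z³ + z + 1, z³ + z² + 1.
None of them divide f (all give nonzero remainder).
No irreducible factor of degree ≤ 3 exists, so f is irreducible over GF(2).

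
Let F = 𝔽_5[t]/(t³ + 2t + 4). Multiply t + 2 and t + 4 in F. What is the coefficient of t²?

Multiply in 𝔽_5[t]: (t + 2)·(t + 4) = t² + t + 3.
Reduced: t² + t + 3.

1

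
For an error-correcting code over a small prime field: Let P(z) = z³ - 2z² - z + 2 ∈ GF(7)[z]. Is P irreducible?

No

Check for roots in GF(7): P(0) = 2; P(1) = 0 → root; P(2) = 0 → root; P(3) = 1; P(4) = 2; P(5) = 2; P(6) = 0 → root.
P(1) = 0, so (z − 1) divides P(z); P is reducible.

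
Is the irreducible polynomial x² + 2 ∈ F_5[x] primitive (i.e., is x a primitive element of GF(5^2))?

No

Write f(x) = x² + 2.
|GF(5^2)^×| = 5^2 − 1 = 24. Prime factorization: 24 = 2^3·3.
f is primitive ⇔ x has order 24 in GF(5)[x]/(f), i.e. x^(24/q) ≠ 1 for each prime q | 24.
x^(12) mod f = 4.
x^(8) mod f = 1
Since x^(8) = 1, the order of x divides 8 < 24; not primitive.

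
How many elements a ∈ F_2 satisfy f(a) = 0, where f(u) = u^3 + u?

2

Evaluate at each of the 2 elements of F_2:
f(0) = 0 → root; f(1) = 0 → root.
Roots: {0, 1}.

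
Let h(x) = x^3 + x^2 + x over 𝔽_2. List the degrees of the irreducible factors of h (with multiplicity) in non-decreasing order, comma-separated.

Roots in 𝔽_2: h(0) = 0 → root; h(1) = 1.
Linear factors from roots: (x).
Complete factorization: h(x) = (x)·(x^2 + x + 1).
Factor degrees with multiplicity: 1 + 2 = 3.

1, 2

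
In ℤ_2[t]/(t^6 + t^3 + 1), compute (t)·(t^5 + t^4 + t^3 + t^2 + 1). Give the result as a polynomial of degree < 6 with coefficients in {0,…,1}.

Multiply in ℤ_2[t]: (t)·(t^5 + t^4 + t^3 + t^2 + 1) = t^6 + t^5 + t^4 + t^3 + t.
Reduce using t^6 ≡ t^3 + 1 (mod t^6 + t^3 + 1).
Reduced: t^5 + t^4 + t + 1.

t^5 + t^4 + t + 1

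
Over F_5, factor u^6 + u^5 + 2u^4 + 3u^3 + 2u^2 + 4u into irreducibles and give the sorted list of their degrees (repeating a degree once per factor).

1, 1, 4

Write g(u) = u^6 + u^5 + 2u^4 + 3u^3 + 2u^2 + 4u.
Roots in F_5: g(0) = 0 → root; g(1) = 3; g(2) = 3; g(3) = 0 → root; g(4) = 2.
Linear factors from roots: (u), (u + 2).
Complete factorization: g(u) = (u)·(u + 2)·(u^4 + 4u^3 + 4u^2 + 2).
Factor degrees with multiplicity: 1 + 1 + 4 = 6.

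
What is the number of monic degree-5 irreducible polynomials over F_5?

x^(5^5) − x is the product of all monic irreducibles of degree dividing 5; Möbius inversion gives N = (1/5) Σ μ(5/d)·5^d.
Divisors of 5: 1, 5; μ(5/d) for each: -1, 1.
Σ = − 5^1 + 5^5 = 3120.
N = 3120/5 = 624.

624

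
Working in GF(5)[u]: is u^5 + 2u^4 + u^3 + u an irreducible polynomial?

No

Write m(u) = u^5 + 2u^4 + u^3 + u.
Check for roots in GF(5): m(0) = 0 → root; m(1) = 0 → root; m(2) = 4; m(3) = 0 → root; m(4) = 4.
m(0) = 0, so (u) divides m(u); m is reducible.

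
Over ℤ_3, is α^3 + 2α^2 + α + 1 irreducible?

Write m(α) = α^3 + 2α^2 + α + 1.
Check for roots in ℤ_3: m(0) = 1; m(1) = 2; m(2) = 1.
No roots. A degree-3 polynomial over a field with no linear factor is irreducible.

Yes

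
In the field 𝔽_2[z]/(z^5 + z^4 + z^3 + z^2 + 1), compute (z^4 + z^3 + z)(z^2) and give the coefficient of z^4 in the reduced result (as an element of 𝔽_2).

1

Multiply in 𝔽_2[z]: (z^4 + z^3 + z)·(z^2) = z^6 + z^5 + z^3.
Reduce using z^5 ≡ z^4 + z^3 + z^2 + 1 (mod z^5 + z^4 + z^3 + z^2 + 1).
Reduced: z^4 + z.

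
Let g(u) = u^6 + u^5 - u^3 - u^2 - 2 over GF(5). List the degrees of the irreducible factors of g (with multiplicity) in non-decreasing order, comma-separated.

6

Roots in GF(5): g(0) = 3; g(1) = 3; g(2) = 2; g(3) = 4; g(4) = 3.
Complete factorization: g(u) = (u^6 + u^5 - u^3 - u^2 - 2).
Factor degrees with multiplicity: 6 = 6.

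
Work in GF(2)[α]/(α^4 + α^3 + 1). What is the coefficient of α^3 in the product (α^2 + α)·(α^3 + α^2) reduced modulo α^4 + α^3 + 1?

Multiply in GF(2)[α]: (α^2 + α)·(α^3 + α^2) = α^5 + α^3.
Reduce using α^4 ≡ α^3 + 1 (mod α^4 + α^3 + 1).
Reduced: α + 1.

0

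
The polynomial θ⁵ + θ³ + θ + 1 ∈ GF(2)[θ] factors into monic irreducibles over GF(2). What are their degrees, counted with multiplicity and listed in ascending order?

Write g(θ) = θ⁵ + θ³ + θ + 1.
Roots in GF(2): g(0) = 1; g(1) = 0 → root.
Linear factors from roots: (θ + 1).
Complete factorization: g(θ) = (θ + 1)·(θ⁴ + θ³ + 1).
Factor degrees with multiplicity: 1 + 4 = 5.

1, 4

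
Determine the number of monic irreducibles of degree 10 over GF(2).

By the necklace-counting formula, N_2(10) = (1/10) Σ_{d|10} μ(10/d)·2^d.
Divisors of 10: 1, 2, 5, 10; μ(10/d) for each: 1, -1, -1, 1.
Σ = 2^1 − 2^2 − 2^5 + 2^10 = 990.
N = 990/10 = 99.

99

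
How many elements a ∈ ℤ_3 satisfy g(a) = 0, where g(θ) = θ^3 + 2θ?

3

Evaluate at each of the 3 elements of ℤ_3:
g(0) = 0 → root; g(1) = 0 → root; g(2) = 0 → root.
Roots: {0, 1, 2}.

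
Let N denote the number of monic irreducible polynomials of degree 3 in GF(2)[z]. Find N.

2

The number of monic irreducibles of degree 3 over GF(2) is (1/3)·Σ_{d∣3} μ(3/d) 2^d.
Divisors of 3: 1, 3; μ(3/d) for each: -1, 1.
Σ = − 2^1 + 2^3 = 6.
N = 6/3 = 2.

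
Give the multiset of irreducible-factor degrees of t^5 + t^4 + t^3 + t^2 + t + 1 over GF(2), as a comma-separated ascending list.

Write f(t) = t^5 + t^4 + t^3 + t^2 + t + 1.
Roots in GF(2): f(0) = 1; f(1) = 0 → root.
Linear factors from roots: (t + 1).
Complete factorization: f(t) = (t + 1)·(t^2 + t + 1)^2.
Factor degrees with multiplicity: 1 + 2 + 2 = 5.

1, 2, 2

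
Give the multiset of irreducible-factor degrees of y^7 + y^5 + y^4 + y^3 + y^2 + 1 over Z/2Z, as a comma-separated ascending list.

Write f(y) = y^7 + y^5 + y^4 + y^3 + y^2 + 1.
Roots in Z/2Z: f(0) = 1; f(1) = 0 → root.
Linear factors from roots: (y + 1).
Complete factorization: f(y) = (y + 1)·(y^2 + y + 1)^3.
Factor degrees with multiplicity: 1 + 2 + 2 + 2 = 7.

1, 2, 2, 2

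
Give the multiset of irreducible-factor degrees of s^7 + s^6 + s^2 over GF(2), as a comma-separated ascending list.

Write h(s) = s^7 + s^6 + s^2.
Roots in GF(2): h(0) = 0 → root; h(1) = 1.
Linear factors from roots: (s).
Complete factorization: h(s) = (s)^2·(s^2 + s + 1)·(s^3 + s + 1).
Factor degrees with multiplicity: 1 + 1 + 2 + 3 = 7.

1, 1, 2, 3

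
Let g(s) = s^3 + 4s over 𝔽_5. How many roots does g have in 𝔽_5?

Evaluate at each of the 5 elements of 𝔽_5:
g(0) = 0 → root; g(1) = 0 → root; g(2) = 1; g(3) = 4; g(4) = 0 → root.
Roots: {0, 1, 4}.

3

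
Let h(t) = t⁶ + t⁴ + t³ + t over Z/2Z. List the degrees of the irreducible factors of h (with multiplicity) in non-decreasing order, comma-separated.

Roots in Z/2Z: h(0) = 0 → root; h(1) = 0 → root.
Linear factors from roots: (t), (t + 1).
Complete factorization: h(t) = (t)·(t + 1)^3·(t² + t + 1).
Factor degrees with multiplicity: 1 + 1 + 1 + 1 + 2 = 6.

1, 1, 1, 1, 2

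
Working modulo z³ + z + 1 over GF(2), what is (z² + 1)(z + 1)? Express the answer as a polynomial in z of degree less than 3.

Multiply in GF(2)[z]: (z² + 1)·(z + 1) = z³ + z² + z + 1.
Reduce using z³ ≡ z + 1 (mod z³ + z + 1).
Reduced: z².

z^2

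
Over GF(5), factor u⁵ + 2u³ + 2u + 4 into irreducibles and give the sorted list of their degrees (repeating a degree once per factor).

5

Write f(u) = u⁵ + 2u³ + 2u + 4.
Roots in GF(5): f(0) = 4; f(1) = 4; f(2) = 1; f(3) = 2; f(4) = 4.
Complete factorization: f(u) = (u⁵ + 2u³ + 2u + 4).
Factor degrees with multiplicity: 5 = 5.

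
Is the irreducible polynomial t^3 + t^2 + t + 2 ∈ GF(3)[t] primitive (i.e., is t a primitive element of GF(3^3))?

Write f(t) = t^3 + t^2 + t + 2.
|GF(3^3)^×| = 3^3 − 1 = 26. Prime factorization: 26 = 2·13.
f is primitive ⇔ t has order 26 in GF(3)[t]/(f), i.e. t^(26/q) ≠ 1 for each prime q | 26.
t^(13) mod f = 1
t^(2) mod f = t^2.
Since t^(13) = 1, the order of t divides 13 < 26; not primitive.

No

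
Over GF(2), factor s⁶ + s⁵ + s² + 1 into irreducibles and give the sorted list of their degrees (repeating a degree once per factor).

Write h(s) = s⁶ + s⁵ + s² + 1.
Roots in GF(2): h(0) = 1; h(1) = 0 → root.
Linear factors from roots: (s + 1).
Complete factorization: h(s) = (s + 1)·(s² + s + 1)·(s³ + s² + 1).
Factor degrees with multiplicity: 1 + 2 + 3 = 6.

1, 2, 3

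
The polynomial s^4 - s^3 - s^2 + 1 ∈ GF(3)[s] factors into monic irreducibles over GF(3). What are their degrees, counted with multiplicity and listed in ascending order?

Write h(s) = s^4 - s^3 - s^2 + 1.
Roots in GF(3): h(0) = 1; h(1) = 0 → root; h(2) = 2.
Linear factors from roots: (s - 1).
Complete factorization: h(s) = (s - 1)·(s^3 - s - 1).
Factor degrees with multiplicity: 1 + 3 = 4.

1, 3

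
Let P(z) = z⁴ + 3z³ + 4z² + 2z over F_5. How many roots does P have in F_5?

4

Evaluate at each of the 5 elements of F_5:
P(0) = 0 → root; P(1) = 0 → root; P(2) = 0 → root; P(3) = 4; P(4) = 0 → root.
Roots: {0, 1, 2, 4}.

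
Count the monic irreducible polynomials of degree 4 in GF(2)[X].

Gauss's count: N_{2}(4) = (1/4) Σ_{d|4} μ(4/d)·2^d.
Divisors of 4: 1, 2, 4; μ(4/d) for each: 0, -1, 1.
Σ = − 2^2 + 2^4 = 12.
N = 12/4 = 3.

3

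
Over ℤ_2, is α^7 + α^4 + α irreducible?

Write h(α) = α^7 + α^4 + α.
Check for roots in ℤ_2: h(0) = 0 → root; h(1) = 1.
h(0) = 0, so (α) divides h(α); h is reducible.

No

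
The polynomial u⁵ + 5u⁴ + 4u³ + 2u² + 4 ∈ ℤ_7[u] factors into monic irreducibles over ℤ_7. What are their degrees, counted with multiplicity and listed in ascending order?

1, 4

Write g(u) = u⁵ + 5u⁴ + 4u³ + 2u² + 4.
Linear factors from roots: (u + 2).
Complete factorization: g(u) = (u + 2)·(u⁴ + 3u³ + 5u² + 6u + 2).
Factor degrees with multiplicity: 1 + 4 = 5.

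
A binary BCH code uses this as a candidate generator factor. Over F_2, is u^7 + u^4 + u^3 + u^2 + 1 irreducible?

Write m(u) = u^7 + u^4 + u^3 + u^2 + 1.
Check for roots in F_2: m(0) = 1; m(1) = 1.
No roots, so no linear factors.
Monic irreducibles of degree 2 over GF(2): u^2 + u + 1.
None of them divide m (all give nonzero remainder).
Monic irreducibles of degree 3 over GF(2): u^3 + u + 1, u^3 + u^2 + 1.
None of them divide m (all give nonzero remainder).
No irreducible factor of degree ≤ 3 exists, so m is irreducible over GF(2).

Yes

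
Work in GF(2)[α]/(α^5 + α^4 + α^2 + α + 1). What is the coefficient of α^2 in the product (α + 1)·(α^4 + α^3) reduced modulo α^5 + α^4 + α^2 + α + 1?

1

Multiply in GF(2)[α]: (α + 1)·(α^4 + α^3) = α^5 + α^3.
Reduce using α^5 ≡ α^4 + α^2 + α + 1 (mod α^5 + α^4 + α^2 + α + 1).
Reduced: α^4 + α^3 + α^2 + α + 1.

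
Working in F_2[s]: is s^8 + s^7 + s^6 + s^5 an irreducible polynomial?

No

Write g(s) = s^8 + s^7 + s^6 + s^5.
Check for roots in F_2: g(0) = 0 → root; g(1) = 0 → root.
g(0) = 0, so (s) divides g(s); g is reducible.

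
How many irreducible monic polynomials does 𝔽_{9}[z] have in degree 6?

88440

Gauss's count: N_{9}(6) = (1/6) Σ_{d|6} μ(6/d)·9^d.
Divisors of 6: 1, 2, 3, 6; μ(6/d) for each: 1, -1, -1, 1.
Σ = 9^1 − 9^2 − 9^3 + 9^6 = 530640.
N = 530640/6 = 88440.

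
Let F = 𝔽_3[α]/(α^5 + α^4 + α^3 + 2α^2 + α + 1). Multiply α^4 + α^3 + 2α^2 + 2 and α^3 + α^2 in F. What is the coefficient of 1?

Multiply in 𝔽_3[α]: (α^4 + α^3 + 2α^2 + 2)·(α^3 + α^2) = α^7 + 2α^6 + 2α^4 + 2α^3 + 2α^2.
Reduce using α^5 ≡ 2α^4 + 2α^3 + α^2 + 2α + 2 (mod α^5 + α^4 + α^3 + 2α^2 + α + 1).
Reduced: α^4 + α^3 + α^2 + α + 2.

2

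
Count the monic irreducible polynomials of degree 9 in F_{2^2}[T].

29120

x^(4^9) − x is the product of all monic irreducibles of degree dividing 9; Möbius inversion gives N = (1/9) Σ μ(9/d)·4^d.
Divisors of 9: 1, 3, 9; μ(9/d) for each: 0, -1, 1.
Σ = − 4^3 + 4^9 = 262080.
N = 262080/9 = 29120.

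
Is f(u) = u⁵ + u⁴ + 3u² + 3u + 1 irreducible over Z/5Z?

Yes

Check for roots in Z/5Z: f(0) = 1; f(1) = 4; f(2) = 2; f(3) = 1; f(4) = 1.
No roots, so no linear factors.
Degree-2 irreducible divisors: test the 10 monic irreducibles of degree 2 over GF(5).
None of them divide f (all give nonzero remainder).
No irreducible factor of degree ≤ 2 exists, so f is irreducible over GF(5).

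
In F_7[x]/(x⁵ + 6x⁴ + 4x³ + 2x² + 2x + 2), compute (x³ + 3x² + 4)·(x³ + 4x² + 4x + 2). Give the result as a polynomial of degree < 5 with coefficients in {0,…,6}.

6x^4 + 5x^3 + 4x^2 + 5x + 6

Multiply in F_7[x]: (x³ + 3x² + 4)·(x³ + 4x² + 4x + 2) = x⁶ + 2x⁴ + 4x³ + x² + 2x + 1.
Reduce using x⁵ ≡ x⁴ + 3x³ + 5x² + 5x + 5 (mod x⁵ + 6x⁴ + 4x³ + 2x² + 2x + 2).
Reduced: 6x⁴ + 5x³ + 4x² + 5x + 6.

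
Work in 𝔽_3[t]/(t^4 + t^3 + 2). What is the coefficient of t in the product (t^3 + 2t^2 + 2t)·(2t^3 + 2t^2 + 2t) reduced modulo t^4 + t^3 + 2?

1

Multiply in 𝔽_3[t]: (t^3 + 2t^2 + 2t)·(2t^3 + 2t^2 + 2t) = 2t^6 + t^4 + 2t^3 + t^2.
Reduce using t^4 ≡ 2t^3 + 1 (mod t^4 + t^3 + 2).
Reduced: 2t^3 + t.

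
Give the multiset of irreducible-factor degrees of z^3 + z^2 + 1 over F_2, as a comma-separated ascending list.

Write f(z) = z^3 + z^2 + 1.
Roots in F_2: f(0) = 1; f(1) = 1.
Complete factorization: f(z) = (z^3 + z^2 + 1).
Factor degrees with multiplicity: 3 = 3.

3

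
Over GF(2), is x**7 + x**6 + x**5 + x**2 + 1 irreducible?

Yes

Write P(x) = x**7 + x**6 + x**5 + x**2 + 1.
Check for roots in GF(2): P(0) = 1; P(1) = 1.
No roots, so no linear factors.
Monic irreducibles of degree 2 over GF(2): x**2 + x + 1.
None of them divide P (all give nonzero remainder).
Monic irreducibles of degree 3 over GF(2): x**3 + x + 1, x**3 + x**2 + 1.
None of them divide P (all give nonzero remainder).
No irreducible factor of degree ≤ 3 exists, so P is irreducible over GF(2).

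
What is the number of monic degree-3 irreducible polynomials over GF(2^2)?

20

The number of monic irreducibles of degree 3 over GF(4) is (1/3)·Σ_{d∣3} μ(3/d) 4^d.
Divisors of 3: 1, 3; μ(3/d) for each: -1, 1.
Σ = − 4^1 + 4^3 = 60.
N = 60/3 = 20.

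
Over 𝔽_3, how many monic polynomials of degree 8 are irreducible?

By the necklace-counting formula, N_3(8) = (1/8) Σ_{d|8} μ(8/d)·3^d.
Divisors of 8: 1, 2, 4, 8; μ(8/d) for each: 0, 0, -1, 1.
Σ = − 3^4 + 3^8 = 6480.
N = 6480/8 = 810.

810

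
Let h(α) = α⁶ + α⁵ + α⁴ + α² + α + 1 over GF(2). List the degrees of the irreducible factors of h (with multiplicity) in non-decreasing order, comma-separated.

1, 1, 1, 1, 2

Roots in GF(2): h(0) = 1; h(1) = 0 → root.
Linear factors from roots: (α + 1).
Complete factorization: h(α) = (α + 1)^4·(α² + α + 1).
Factor degrees with multiplicity: 1 + 1 + 1 + 1 + 2 = 6.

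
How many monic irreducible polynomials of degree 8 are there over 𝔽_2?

30

By the necklace-counting formula, N_2(8) = (1/8) Σ_{d|8} μ(8/d)·2^d.
Divisors of 8: 1, 2, 4, 8; μ(8/d) for each: 0, 0, -1, 1.
Σ = − 2^4 + 2^8 = 240.
N = 240/8 = 30.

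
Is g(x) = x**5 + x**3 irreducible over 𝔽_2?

No

Check for roots in 𝔽_2: g(0) = 0 → root; g(1) = 0 → root.
g(0) = 0, so (x) divides g(x); g is reducible.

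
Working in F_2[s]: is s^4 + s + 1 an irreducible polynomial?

Write h(s) = s^4 + s + 1.
Check for roots in F_2: h(0) = 1; h(1) = 1.
No roots, so no linear factors.
Monic irreducibles of degree 2 over GF(2): s^2 + s + 1.
None of them divide h (all give nonzero remainder).
No irreducible factor of degree ≤ 2 exists, so h is irreducible over GF(2).

Yes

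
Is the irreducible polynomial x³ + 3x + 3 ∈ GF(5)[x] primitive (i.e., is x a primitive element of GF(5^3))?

Write f(x) = x³ + 3x + 3.
|GF(5^3)^×| = 5^3 − 1 = 124. Prime factorization: 124 = 2^2·31.
f is primitive ⇔ x has order 124 in GF(5)[x]/(f), i.e. x^(124/q) ≠ 1 for each prime q | 124.
x^(62) mod f = 4.
x^(4) mod f = 2x² + 2x.
None equal 1, so x has full order 124; f is primitive.

Yes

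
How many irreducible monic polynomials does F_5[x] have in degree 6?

2580

Gauss's count: N_{5}(6) = (1/6) Σ_{d|6} μ(6/d)·5^d.
Divisors of 6: 1, 2, 3, 6; μ(6/d) for each: 1, -1, -1, 1.
Σ = 5^1 − 5^2 − 5^3 + 5^6 = 15480.
N = 15480/6 = 2580.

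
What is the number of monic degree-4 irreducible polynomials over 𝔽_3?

By the necklace-counting formula, N_3(4) = (1/4) Σ_{d|4} μ(4/d)·3^d.
Divisors of 4: 1, 2, 4; μ(4/d) for each: 0, -1, 1.
Σ = − 3^2 + 3^4 = 72.
N = 72/4 = 18.

18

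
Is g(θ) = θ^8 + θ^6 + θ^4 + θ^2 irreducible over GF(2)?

No

Check for roots in GF(2): g(0) = 0 → root; g(1) = 0 → root.
g(0) = 0, so (θ) divides g(θ); g is reducible.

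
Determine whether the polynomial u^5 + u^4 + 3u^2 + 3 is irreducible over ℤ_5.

Yes

Write g(u) = u^5 + u^4 + 3u^2 + 3.
Check for roots in ℤ_5: g(0) = 3; g(1) = 3; g(2) = 3; g(3) = 4; g(4) = 1.
No roots, so no linear factors.
Degree-2 irreducible divisors: test the 10 monic irreducibles of degree 2 over GF(5).
None of them divide g (all give nonzero remainder).
No irreducible factor of degree ≤ 2 exists, so g is irreducible over GF(5).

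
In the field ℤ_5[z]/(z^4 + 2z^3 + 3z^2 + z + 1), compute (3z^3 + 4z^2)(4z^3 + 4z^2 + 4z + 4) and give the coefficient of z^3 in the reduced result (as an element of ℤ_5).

Multiply in ℤ_5[z]: (3z^3 + 4z^2)·(4z^3 + 4z^2 + 4z + 4) = 2z^6 + 3z^5 + 3z^4 + 3z^3 + z^2.
Reduce using z^4 ≡ 3z^3 + 2z^2 + 4z + 4 (mod z^4 + 2z^3 + 3z^2 + z + 1).
Reduced: z^3 + 3z^2 + 2z + 1.

1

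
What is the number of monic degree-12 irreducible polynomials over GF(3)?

The number of monic irreducibles of degree 12 over GF(3) is (1/12)·Σ_{d∣12} μ(12/d) 3^d.
Divisors of 12: 1, 2, 3, 4, 6, 12; μ(12/d) for each: 0, 1, 0, -1, -1, 1.
Σ = 3^2 − 3^4 − 3^6 + 3^12 = 530640.
N = 530640/12 = 44220.

44220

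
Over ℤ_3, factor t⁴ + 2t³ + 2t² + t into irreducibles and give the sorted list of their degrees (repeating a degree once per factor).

Write g(t) = t⁴ + 2t³ + 2t² + t.
Roots in ℤ_3: g(0) = 0 → root; g(1) = 0 → root; g(2) = 0 → root.
Linear factors from roots: (t), (t + 2), (t + 1).
Complete factorization: g(t) = (t)·(t + 1)·(t + 2)^2.
Factor degrees with multiplicity: 1 + 1 + 1 + 1 = 4.

1, 1, 1, 1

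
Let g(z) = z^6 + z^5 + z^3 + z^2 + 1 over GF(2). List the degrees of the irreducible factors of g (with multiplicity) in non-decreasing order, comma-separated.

Roots in GF(2): g(0) = 1; g(1) = 1.
Complete factorization: g(z) = (z^6 + z^5 + z^3 + z^2 + 1).
Factor degrees with multiplicity: 6 = 6.

6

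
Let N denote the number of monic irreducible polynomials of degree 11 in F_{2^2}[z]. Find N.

Gauss's count: N_{4}(11) = (1/11) Σ_{d|11} μ(11/d)·4^d.
Divisors of 11: 1, 11; μ(11/d) for each: -1, 1.
Σ = − 4^1 + 4^11 = 4194300.
N = 4194300/11 = 381300.

381300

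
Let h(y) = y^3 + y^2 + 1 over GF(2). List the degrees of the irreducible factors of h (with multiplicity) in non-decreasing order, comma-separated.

Roots in GF(2): h(0) = 1; h(1) = 1.
Complete factorization: h(y) = (y^3 + y^2 + 1).
Factor degrees with multiplicity: 3 = 3.

3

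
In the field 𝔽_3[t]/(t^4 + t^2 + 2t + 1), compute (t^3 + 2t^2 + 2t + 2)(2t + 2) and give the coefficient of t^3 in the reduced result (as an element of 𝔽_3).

Multiply in 𝔽_3[t]: (t^3 + 2t^2 + 2t + 2)·(2t + 2) = 2t^4 + 2t^2 + 2t + 1.
Reduce using t^4 ≡ 2t^2 + t + 2 (mod t^4 + t^2 + 2t + 1).
Reduced: t + 2.

0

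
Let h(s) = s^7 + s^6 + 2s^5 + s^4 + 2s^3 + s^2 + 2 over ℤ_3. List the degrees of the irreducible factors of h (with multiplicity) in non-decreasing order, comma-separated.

Roots in ℤ_3: h(0) = 2; h(1) = 1; h(2) = 0 → root.
Linear factors from roots: (s + 1).
Complete factorization: h(s) = (s + 1)·(s^2 + s + 2)·(s^4 + 2s^3 + s^2 + 1).
Factor degrees with multiplicity: 1 + 2 + 4 = 7.

1, 2, 4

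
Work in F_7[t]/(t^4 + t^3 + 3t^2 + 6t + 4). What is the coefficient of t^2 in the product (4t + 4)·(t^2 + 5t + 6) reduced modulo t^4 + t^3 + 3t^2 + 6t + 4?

Multiply in F_7[t]: (4t + 4)·(t^2 + 5t + 6) = 4t^3 + 3t^2 + 2t + 3.
Reduced: 4t^3 + 3t^2 + 2t + 3.

3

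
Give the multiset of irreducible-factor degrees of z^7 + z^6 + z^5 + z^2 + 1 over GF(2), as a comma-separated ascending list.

7

Write h(z) = z^7 + z^6 + z^5 + z^2 + 1.
Roots in GF(2): h(0) = 1; h(1) = 1.
Complete factorization: h(z) = (z^7 + z^6 + z^5 + z^2 + 1).
Factor degrees with multiplicity: 7 = 7.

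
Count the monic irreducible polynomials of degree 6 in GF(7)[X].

Gauss's count: N_{7}(6) = (1/6) Σ_{d|6} μ(6/d)·7^d.
Divisors of 6: 1, 2, 3, 6; μ(6/d) for each: 1, -1, -1, 1.
Σ = 7^1 − 7^2 − 7^3 + 7^6 = 117264.
N = 117264/6 = 19544.

19544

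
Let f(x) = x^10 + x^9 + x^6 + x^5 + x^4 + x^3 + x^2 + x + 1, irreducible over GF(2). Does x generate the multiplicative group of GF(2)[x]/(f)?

|GF(2^10)^×| = 2^10 − 1 = 1023. Prime factorization: 1023 = 3·11·31.
f is primitive ⇔ x has order 1023 in GF(2)[x]/(f), i.e. x^(1023/q) ≠ 1 for each prime q | 1023.
x^(341) mod f = x^9 + x^8 + x^7 + x^5 + x^4 + x^3 + x + 1.
x^(93) mod f = x^9 + x^8 + x^6 + x^4 + x^2 + 1.
x^(33) mod f = x^9 + x^8 + x^6 + x^5 + x^3 + x.
None equal 1, so x has full order 1023; f is primitive.

Yes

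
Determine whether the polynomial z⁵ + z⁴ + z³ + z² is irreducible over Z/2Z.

Write h(z) = z⁵ + z⁴ + z³ + z².
Check for roots in Z/2Z: h(0) = 0 → root; h(1) = 0 → root.
h(0) = 0, so (z) divides h(z); h is reducible.

No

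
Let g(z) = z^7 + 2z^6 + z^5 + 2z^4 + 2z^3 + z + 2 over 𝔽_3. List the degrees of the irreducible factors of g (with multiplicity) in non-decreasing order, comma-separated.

7

Roots in 𝔽_3: g(0) = 2; g(1) = 2; g(2) = 1.
Complete factorization: g(z) = (z^7 + 2z^6 + z^5 + 2z^4 + 2z^3 + z + 2).
Factor degrees with multiplicity: 7 = 7.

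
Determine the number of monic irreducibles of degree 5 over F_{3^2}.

x^(9^5) − x is the product of all monic irreducibles of degree dividing 5; Möbius inversion gives N = (1/5) Σ μ(5/d)·9^d.
Divisors of 5: 1, 5; μ(5/d) for each: -1, 1.
Σ = − 9^1 + 9^5 = 59040.
N = 59040/5 = 11808.

11808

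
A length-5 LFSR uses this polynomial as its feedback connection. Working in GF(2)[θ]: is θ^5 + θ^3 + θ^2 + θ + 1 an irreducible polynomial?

Yes

Write g(θ) = θ^5 + θ^3 + θ^2 + θ + 1.
Check for roots in GF(2): g(0) = 1; g(1) = 1.
No roots, so no linear factors.
Monic irreducibles of degree 2 over GF(2): θ^2 + θ + 1.
None of them divide g (all give nonzero remainder).
No irreducible factor of degree ≤ 2 exists, so g is irreducible over GF(2).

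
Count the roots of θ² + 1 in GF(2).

1

Write g(θ) = θ² + 1.
Evaluate at each of the 2 elements of GF(2):
g(0) = 1; g(1) = 0 → root.
Roots: {1}.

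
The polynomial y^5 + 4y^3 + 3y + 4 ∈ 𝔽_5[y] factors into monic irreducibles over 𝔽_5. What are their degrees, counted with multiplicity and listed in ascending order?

5

Write h(y) = y^5 + 4y^3 + 3y + 4.
Roots in 𝔽_5: h(0) = 4; h(1) = 2; h(2) = 4; h(3) = 4; h(4) = 1.
Complete factorization: h(y) = (y^5 + 4y^3 + 3y + 4).
Factor degrees with multiplicity: 5 = 5.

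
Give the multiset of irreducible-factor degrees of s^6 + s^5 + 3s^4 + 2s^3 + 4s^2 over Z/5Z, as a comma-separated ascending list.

1, 1, 1, 1, 1, 1

Write f(s) = s^6 + s^5 + 3s^4 + 2s^3 + 4s^2.
Roots in Z/5Z: f(0) = 0 → root; f(1) = 1; f(2) = 1; f(3) = 0 → root; f(4) = 0 → root.
Linear factors from roots: (s), (s + 2), (s + 1).
Complete factorization: f(s) = (s)^2·(s + 1)^2·(s + 2)^2.
Factor degrees with multiplicity: 1 + 1 + 1 + 1 + 1 + 1 = 6.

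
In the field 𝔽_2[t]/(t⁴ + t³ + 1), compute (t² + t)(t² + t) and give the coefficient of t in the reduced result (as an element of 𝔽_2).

0

Multiply in 𝔽_2[t]: (t² + t)·(t² + t) = t⁴ + t².
Reduce using t⁴ ≡ t³ + 1 (mod t⁴ + t³ + 1).
Reduced: t³ + t² + 1.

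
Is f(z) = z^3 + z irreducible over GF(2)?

Check for roots in GF(2): f(0) = 0 → root; f(1) = 0 → root.
f(0) = 0, so (z) divides f(z); f is reducible.

No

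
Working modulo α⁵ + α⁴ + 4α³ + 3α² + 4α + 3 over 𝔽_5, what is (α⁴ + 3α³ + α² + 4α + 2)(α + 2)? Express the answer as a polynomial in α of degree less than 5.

4α^4 + 3α^3 + 3α^2 + α + 1

Multiply in 𝔽_5[α]: (α⁴ + 3α³ + α² + 4α + 2)·(α + 2) = α⁵ + 2α³ + α² + 4.
Reduce using α⁵ ≡ 4α⁴ + α³ + 2α² + α + 2 (mod α⁵ + α⁴ + 4α³ + 3α² + 4α + 3).
Reduced: 4α⁴ + 3α³ + 3α² + α + 1.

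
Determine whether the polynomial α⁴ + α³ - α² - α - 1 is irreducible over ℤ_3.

Yes

Write f(α) = α⁴ + α³ - α² - α - 1.
Check for roots in ℤ_3: f(0) = 2; f(1) = 2; f(2) = 2.
No roots, so no linear factors.
Monic irreducibles of degree 2 over GF(3): α² + 1, α² + α - 1, α² - α - 1.
None of them divide f (all give nonzero remainder).
No irreducible factor of degree ≤ 2 exists, so f is irreducible over GF(3).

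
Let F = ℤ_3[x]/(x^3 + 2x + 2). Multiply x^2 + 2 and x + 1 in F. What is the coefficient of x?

0

Multiply in ℤ_3[x]: (x^2 + 2)·(x + 1) = x^3 + x^2 + 2x + 2.
Reduce using x^3 ≡ x + 1 (mod x^3 + 2x + 2).
Reduced: x^2.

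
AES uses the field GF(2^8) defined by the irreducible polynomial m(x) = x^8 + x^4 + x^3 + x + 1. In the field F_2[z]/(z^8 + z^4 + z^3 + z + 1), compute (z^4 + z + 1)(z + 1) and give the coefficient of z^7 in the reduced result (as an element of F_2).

0

Multiply in F_2[z]: (z^4 + z + 1)·(z + 1) = z^5 + z^4 + z^2 + 1.
Reduced: z^5 + z^4 + z^2 + 1.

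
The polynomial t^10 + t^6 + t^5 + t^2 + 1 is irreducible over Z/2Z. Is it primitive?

Write f(t) = t^10 + t^6 + t^5 + t^2 + 1.
|GF(2^10)^×| = 2^10 − 1 = 1023. Prime factorization: 1023 = 3·11·31.
f is primitive ⇔ t has order 1023 in GF(2)[t]/(f), i.e. t^(1023/q) ≠ 1 for each prime q | 1023.
t^(341) mod f = t^9 + t^8 + t^7 + t^6 + t + 1.
t^(93) mod f = t^9 + t^8 + t^4 + t^3.
t^(33) mod f = t^9 + t^7 + t^5 + t^3.
None equal 1, so t has full order 1023; f is primitive.

Yes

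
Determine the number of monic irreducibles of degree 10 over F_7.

Gauss's count: N_{7}(10) = (1/10) Σ_{d|10} μ(10/d)·7^d.
Divisors of 10: 1, 2, 5, 10; μ(10/d) for each: 1, -1, -1, 1.
Σ = 7^1 − 7^2 − 7^5 + 7^10 = 282458400.
N = 282458400/10 = 28245840.

28245840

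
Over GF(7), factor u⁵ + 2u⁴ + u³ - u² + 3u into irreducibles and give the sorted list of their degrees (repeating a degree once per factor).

Write h(u) = u⁵ + 2u⁴ + u³ - u² + 3u.
Linear factors from roots: (u), (u + 3).
Complete factorization: h(u) = (u)·(u + 3)·(u³ - u² - 3u + 1).
Factor degrees with multiplicity: 1 + 1 + 3 = 5.

1, 1, 3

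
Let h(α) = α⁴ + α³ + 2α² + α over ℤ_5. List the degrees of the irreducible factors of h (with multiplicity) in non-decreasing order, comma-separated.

Roots in ℤ_5: h(0) = 0 → root; h(1) = 0 → root; h(2) = 4; h(3) = 4; h(4) = 1.
Linear factors from roots: (α), (α - 1).
Complete factorization: h(α) = (α)·(α - 1)·(α² + 2α - 1).
Factor degrees with multiplicity: 1 + 1 + 2 = 4.

1, 1, 2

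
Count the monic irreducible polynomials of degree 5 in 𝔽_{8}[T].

6552

The number of monic irreducibles of degree 5 over GF(8) is (1/5)·Σ_{d∣5} μ(5/d) 8^d.
Divisors of 5: 1, 5; μ(5/d) for each: -1, 1.
Σ = − 8^1 + 8^5 = 32760.
N = 32760/5 = 6552.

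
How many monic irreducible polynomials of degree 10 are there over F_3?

By the necklace-counting formula, N_3(10) = (1/10) Σ_{d|10} μ(10/d)·3^d.
Divisors of 10: 1, 2, 5, 10; μ(10/d) for each: 1, -1, -1, 1.
Σ = 3^1 − 3^2 − 3^5 + 3^10 = 58800.
N = 58800/10 = 5880.

5880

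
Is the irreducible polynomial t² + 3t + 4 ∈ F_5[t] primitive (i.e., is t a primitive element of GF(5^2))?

No

Write f(t) = t² + 3t + 4.
|GF(5^2)^×| = 5^2 − 1 = 24. Prime factorization: 24 = 2^3·3.
f is primitive ⇔ t has order 24 in GF(5)[t]/(f), i.e. t^(24/q) ≠ 1 for each prime q | 24.
t^(12) mod f = 1
t^(8) mod f = 3t + 4.
Since t^(12) = 1, the order of t divides 12 < 24; not primitive.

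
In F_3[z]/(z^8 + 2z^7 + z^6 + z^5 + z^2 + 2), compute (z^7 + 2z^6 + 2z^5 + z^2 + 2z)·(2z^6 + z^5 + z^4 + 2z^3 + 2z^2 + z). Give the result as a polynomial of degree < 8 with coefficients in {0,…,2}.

Multiply in F_3[z]: (z^7 + 2z^6 + 2z^5 + z^2 + 2z)·(2z^6 + z^5 + z^4 + 2z^3 + 2z^2 + z) = 2z^13 + 2z^12 + z^11 + 2z^9 + 2z^8 + 2z^7 + 2z^6 + z^5 + 2z^3 + 2z^2.
Reduce using z^8 ≡ z^7 + 2z^6 + 2z^5 + 2z^2 + 1 (mod z^8 + 2z^7 + z^6 + z^5 + z^2 + 2).
Reduced: 2z^7 + z^4 + z^3 + 2z^2 + z.

2z^7 + z^4 + z^3 + 2z^2 + z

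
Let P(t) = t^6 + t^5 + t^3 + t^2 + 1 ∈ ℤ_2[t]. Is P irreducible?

Yes

Check for roots in ℤ_2: P(0) = 1; P(1) = 1.
No roots, so no linear factors.
Monic irreducibles of degree 2 over GF(2): t^2 + t + 1.
None of them divide P (all give nonzero remainder).
Monic irreducibles of degree 3 over GF(2): t^3 + t + 1, t^3 + t^2 + 1.
None of them divide P (all give nonzero remainder).
No irreducible factor of degree ≤ 3 exists, so P is irreducible over GF(2).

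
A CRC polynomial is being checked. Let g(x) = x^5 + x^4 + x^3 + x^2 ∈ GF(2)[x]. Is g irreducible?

Check for roots in GF(2): g(0) = 0 → root; g(1) = 0 → root.
g(0) = 0, so (x) divides g(x); g is reducible.

No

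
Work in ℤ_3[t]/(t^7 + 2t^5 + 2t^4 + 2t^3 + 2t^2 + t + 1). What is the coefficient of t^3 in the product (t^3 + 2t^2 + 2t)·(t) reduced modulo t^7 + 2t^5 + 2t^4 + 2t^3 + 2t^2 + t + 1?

Multiply in ℤ_3[t]: (t^3 + 2t^2 + 2t)·(t) = t^4 + 2t^3 + 2t^2.
Reduced: t^4 + 2t^3 + 2t^2.

2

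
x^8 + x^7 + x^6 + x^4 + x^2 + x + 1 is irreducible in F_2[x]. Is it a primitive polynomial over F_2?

Write f(x) = x^8 + x^7 + x^6 + x^4 + x^2 + x + 1.
|GF(2^8)^×| = 2^8 − 1 = 255. Prime factorization: 255 = 3·5·17.
f is primitive ⇔ x has order 255 in GF(2)[x]/(f), i.e. x^(255/q) ≠ 1 for each prime q | 255.
x^(85) mod f = 1
x^(51) mod f = 1
x^(15) mod f = x^7 + x^4 + x^3 + x^2 + x.
Since x^(85) = 1, the order of x divides 85 < 255; not primitive.

No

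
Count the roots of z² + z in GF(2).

2

Write h(z) = z² + z.
Evaluate at each of the 2 elements of GF(2):
h(0) = 0 → root; h(1) = 0 → root.
Roots: {0, 1}.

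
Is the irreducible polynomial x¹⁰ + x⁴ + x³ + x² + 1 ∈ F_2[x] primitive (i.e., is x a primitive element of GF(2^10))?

No

Write f(x) = x¹⁰ + x⁴ + x³ + x² + 1.
|GF(2^10)^×| = 2^10 − 1 = 1023. Prime factorization: 1023 = 3·11·31.
f is primitive ⇔ x has order 1023 in GF(2)[x]/(f), i.e. x^(1023/q) ≠ 1 for each prime q | 1023.
x^(341) mod f = 1
x^(93) mod f = x⁹ + x⁸ + x⁷ + x³ + x² + x + 1.
x^(33) mod f = x⁹ + x⁶ + x³ + x + 1.
Since x^(341) = 1, the order of x divides 341 < 1023; not primitive.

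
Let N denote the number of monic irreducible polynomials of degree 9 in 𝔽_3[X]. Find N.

Gauss's count: N_{3}(9) = (1/9) Σ_{d|9} μ(9/d)·3^d.
Divisors of 9: 1, 3, 9; μ(9/d) for each: 0, -1, 1.
Σ = − 3^3 + 3^9 = 19656.
N = 19656/9 = 2184.

2184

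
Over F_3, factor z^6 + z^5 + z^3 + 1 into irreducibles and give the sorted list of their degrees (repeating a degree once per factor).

1, 2, 3

Write g(z) = z^6 + z^5 + z^3 + 1.
Roots in F_3: g(0) = 1; g(1) = 1; g(2) = 0 → root.
Linear factors from roots: (z + 1).
Complete factorization: g(z) = (z + 1)·(z^2 + 1)·(z^3 + 2z + 1).
Factor degrees with multiplicity: 1 + 2 + 3 = 6.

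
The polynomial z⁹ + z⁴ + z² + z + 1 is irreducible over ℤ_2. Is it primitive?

Write f(z) = z⁹ + z⁴ + z² + z + 1.
|GF(2^9)^×| = 2^9 − 1 = 511. Prime factorization: 511 = 7·73.
f is primitive ⇔ z has order 511 in GF(2)[z]/(f), i.e. z^(511/q) ≠ 1 for each prime q | 511.
z^(73) mod f = 1
z^(7) mod f = z⁷.
Since z^(73) = 1, the order of z divides 73 < 511; not primitive.

No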